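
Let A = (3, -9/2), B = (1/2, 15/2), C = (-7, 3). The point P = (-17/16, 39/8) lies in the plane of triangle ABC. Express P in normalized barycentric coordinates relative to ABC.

Signed area of the reference triangle: [ABC] = ½·(3·(15/2−3) + (1/2)·(3−(-9/2)) + (-7)·(-9/2−(15/2))) = ½·(27/2 + 15/4 + 84) = 405/8.
[PBC] = ½·((-17/16)·(15/2−3) + (1/2)·(3−(39/8)) + (-7)·(39/8−(15/2))) = ½·(-153/32 − 15/16 + 147/8) = 405/64, so the A-coordinate is (405/64)/(405/8) = 1/8.
[APC] = ½·(3·(39/8−3) + (-17/16)·(3−(-9/2)) + (-7)·(-9/2−(39/8))) = ½·(45/8 − 255/32 + 525/8) = 2025/64, so the B-coordinate is 5/8.
[ABP] = ½·(3·(15/2−(39/8)) + (1/2)·(39/8−(-9/2)) + (-17/16)·(-9/2−(15/2))) = ½·(63/8 + 75/16 + 51/4) = 405/32, so the C-coordinate is 1/4.
Check: 1/8 + 5/8 + 1/4 = 1.

(1/8, 5/8, 1/4)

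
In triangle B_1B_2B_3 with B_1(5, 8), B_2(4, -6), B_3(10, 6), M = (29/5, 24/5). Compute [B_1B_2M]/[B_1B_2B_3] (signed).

[B_1B_2B_3] = ½·(5·(-6−6) + 4·(6−8) + 10·(8−(-6))) = ½·(-60 − 8 + 140) = 36.
[B_1B_2M] = ½·(5·(-6−(24/5)) + 4·(24/5−8) + (29/5)·(8−(-6))) = ½·(-54 − 64/5 + 406/5) = 36/5, so the ratio is (36/5)/36 = 1/5.

1/5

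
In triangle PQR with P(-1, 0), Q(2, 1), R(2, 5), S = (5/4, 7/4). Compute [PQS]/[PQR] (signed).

1/4

[PQR] = ½·((-1)·(1−5) + 2·(5−0) + 2·(0−1)) = ½·(4 + 10 − 2) = 6.
[PQS] = ½·((-1)·(1−(7/4)) + 2·(7/4−0) + (5/4)·(0−1)) = ½·(3/4 + 7/2 − 5/4) = 3/2, so the ratio is (3/2)/6 = 1/4.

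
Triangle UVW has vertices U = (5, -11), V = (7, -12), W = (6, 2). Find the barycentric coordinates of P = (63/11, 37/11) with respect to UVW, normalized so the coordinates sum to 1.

(1/11, -2/11, 12/11)

Signed area of the reference triangle: [UVW] = ½·(5·(-12−2) + 7·(2−(-11)) + 6·(-11−(-12))) = ½·(-70 + 91 + 6) = 27/2.
[PVW] = ½·((63/11)·(-12−2) + 7·(2−(37/11)) + 6·(37/11−(-12))) = ½·(-882/11 − 105/11 + 1014/11) = 27/22, so the U-coordinate is (27/22)/(27/2) = 1/11.
[UPW] = ½·(5·(37/11−2) + (63/11)·(2−(-11)) + 6·(-11−(37/11))) = ½·(75/11 + 819/11 − 948/11) = -27/11, so the V-coordinate is -2/11.
[UVP] = ½·(5·(-12−(37/11)) + 7·(37/11−(-11)) + (63/11)·(-11−(-12))) = ½·(-845/11 + 1106/11 + 63/11) = 162/11, so the W-coordinate is 12/11.
Check: 1/11 − 2/11 + 12/11 = 1.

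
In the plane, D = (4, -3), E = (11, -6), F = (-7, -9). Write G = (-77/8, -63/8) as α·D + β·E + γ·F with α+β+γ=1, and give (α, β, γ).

Signed area of the reference triangle: [DEF] = ½·(4·(-6−(-9)) + 11·(-9−(-3)) + (-7)·(-3−(-6))) = ½·(12 − 66 − 21) = -75/2.
[GEF] = ½·((-77/8)·(-6−(-9)) + 11·(-9−(-63/8)) + (-7)·(-63/8−(-6))) = ½·(-231/8 − 99/8 + 105/8) = -225/16, so the D-coordinate is (-225/16)/(-75/2) = 3/8.
[DGF] = ½·(4·(-63/8−(-9)) + (-77/8)·(-9−(-3)) + (-7)·(-3−(-63/8))) = ½·(9/2 + 231/4 − 273/8) = 225/16, so the E-coordinate is -3/8.
[DEG] = ½·(4·(-6−(-63/8)) + 11·(-63/8−(-3)) + (-77/8)·(-3−(-6))) = ½·(15/2 − 429/8 − 231/8) = -75/2, so the F-coordinate is 1.

(3/8, -3/8, 1)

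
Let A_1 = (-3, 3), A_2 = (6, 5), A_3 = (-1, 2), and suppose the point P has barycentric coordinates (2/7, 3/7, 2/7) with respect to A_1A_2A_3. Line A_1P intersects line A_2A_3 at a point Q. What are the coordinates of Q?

(16/5, 19/5)

Line A_1P meets A_2A_3 where the A_1-coordinate vanishes; zeroing P's A_1-weight and renormalizing leaves A_2, A_3-weights 3/7 : 2/7 → (3/5, 2/5).
So Q = (3/5)·A_2 + (2/5)·A_3 = (16/5, 19/5).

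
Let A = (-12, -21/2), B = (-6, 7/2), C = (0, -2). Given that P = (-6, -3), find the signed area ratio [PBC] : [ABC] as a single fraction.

1/3

[ABC] = ½·((-12)·(7/2−(-2)) + (-6)·(-2−(-21/2)) + 0·(-21/2−(7/2))) = ½·(-66 − 51 + 0) = -117/2.
[PBC] = ½·((-6)·(7/2−(-2)) + (-6)·(-2−(-3)) + 0·(-3−(7/2))) = ½·(-33 − 6 + 0) = -39/2, so the ratio is (-39/2)/(-117/2) = 1/3.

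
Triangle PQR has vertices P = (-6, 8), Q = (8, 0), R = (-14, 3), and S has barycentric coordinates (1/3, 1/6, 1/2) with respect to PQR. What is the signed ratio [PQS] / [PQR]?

1/2

The signed ratio [PQS]/[PQR] equals the barycentric coordinate of S at vertex R, which is 1/2.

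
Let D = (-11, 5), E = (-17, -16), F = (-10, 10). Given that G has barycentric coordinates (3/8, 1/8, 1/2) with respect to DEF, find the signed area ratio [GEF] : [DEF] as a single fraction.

3/8

The signed ratio [GEF]/[DEF] equals the barycentric coordinate of G at vertex D, which is 3/8.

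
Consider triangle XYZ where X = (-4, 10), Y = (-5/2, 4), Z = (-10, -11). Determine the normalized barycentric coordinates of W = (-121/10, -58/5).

Signed area of the reference triangle: [XYZ] = ½·((-4)·(4−(-11)) + (-5/2)·(-11−10) + (-10)·(10−4)) = ½·(-60 + 105/2 − 60) = -135/4.
[WYZ] = ½·((-121/10)·(4−(-11)) + (-5/2)·(-11−(-58/5)) + (-10)·(-58/5−4)) = ½·(-363/2 − 3/2 + 156) = -27/2, so the X-coordinate is (-27/2)/(-135/4) = 2/5.
[XWZ] = ½·((-4)·(-58/5−(-11)) + (-121/10)·(-11−10) + (-10)·(10−(-58/5))) = ½·(12/5 + 2541/10 − 216) = 81/4, so the Y-coordinate is -3/5.
[XYW] = ½·((-4)·(4−(-58/5)) + (-5/2)·(-58/5−10) + (-121/10)·(10−4)) = ½·(-312/5 + 54 − 363/5) = -81/2, so the Z-coordinate is 6/5.
Check: 2/5 − 3/5 + 6/5 = 1.

(2/5, -3/5, 6/5)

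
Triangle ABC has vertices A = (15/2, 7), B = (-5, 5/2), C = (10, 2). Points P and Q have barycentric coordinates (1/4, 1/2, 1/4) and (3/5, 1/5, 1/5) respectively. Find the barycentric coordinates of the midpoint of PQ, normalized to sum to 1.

(17/40, 7/20, 9/40)

Since both coordinate triples sum to 1, the midpoint's barycentrics are the componentwise average.
(1/4+3/5)/2 = 17/40; similarly 7/20 and 9/40.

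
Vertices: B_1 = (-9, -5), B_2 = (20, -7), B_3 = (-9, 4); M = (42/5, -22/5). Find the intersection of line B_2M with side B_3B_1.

(-9, -1/2)

Barycentric coordinates of M with respect to B_1B_2B_3: (1/5, 3/5, 1/5).
On side B_3B_1 the B_2-coordinate is zero; dropping M's B_2-weight 3/5 and renormalizing the remaining 1/5 : 1/5 gives weights 1/2, 1/2 on B_3, B_1.
N = (1/2)·(-9, 4) + (1/2)·(-9, -5) = (-9, -1/2).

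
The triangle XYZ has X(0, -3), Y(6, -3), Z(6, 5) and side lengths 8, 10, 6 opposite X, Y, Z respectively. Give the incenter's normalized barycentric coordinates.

(1/3, 5/12, 1/4)

The incenter has barycentric coordinates proportional to the opposite side lengths: (8 : 10 : 6).
Normalizing by 8+10+6 = 24 gives (1/3, 5/12, 1/4).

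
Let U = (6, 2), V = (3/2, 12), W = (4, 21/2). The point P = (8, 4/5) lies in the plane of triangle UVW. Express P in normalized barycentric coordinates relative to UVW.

Signed area of the reference triangle: [UVW] = ½·(6·(12−(21/2)) + (3/2)·(21/2−2) + 4·(2−12)) = ½·(9 + 51/4 − 40) = -73/8.
[PVW] = ½·(8·(12−(21/2)) + (3/2)·(21/2−(4/5)) + 4·(4/5−12)) = ½·(12 + 291/20 − 224/5) = -73/8, so the U-coordinate is (-73/8)/(-73/8) = 1.
[UPW] = ½·(6·(4/5−(21/2)) + 8·(21/2−2) + 4·(2−(4/5))) = ½·(-291/5 + 68 + 24/5) = 73/10, so the V-coordinate is -4/5.
[UVP] = ½·(6·(12−(4/5)) + (3/2)·(4/5−2) + 8·(2−12)) = ½·(336/5 − 9/5 − 80) = -73/10, so the W-coordinate is 4/5.
Check: 1 − 4/5 + 4/5 = 1.

(1, -4/5, 4/5)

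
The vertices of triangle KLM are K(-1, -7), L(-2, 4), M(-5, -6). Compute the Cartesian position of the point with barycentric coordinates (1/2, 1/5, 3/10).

N = (1/2)·K + (1/5)·L + (3/10)·M.
x-coordinate: (1/2)·(-1) + (1/5)·(-2) + (3/10)·(-5) = -12/5.
y-coordinate: (1/2)·(-7) + (1/5)·4 + (3/10)·(-6) = -9/2.

(-12/5, -9/2)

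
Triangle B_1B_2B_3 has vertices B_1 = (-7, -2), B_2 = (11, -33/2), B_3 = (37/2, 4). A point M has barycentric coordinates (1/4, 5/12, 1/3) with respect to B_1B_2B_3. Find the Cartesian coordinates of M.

M = (1/4)·B_1 + (5/12)·B_2 + (1/3)·B_3.
x-coordinate: (1/4)·(-7) + (5/12)·11 + (1/3)·(37/2) = 9.
y-coordinate: (1/4)·(-2) + (5/12)·(-33/2) + (1/3)·4 = -145/24.

(9, -145/24)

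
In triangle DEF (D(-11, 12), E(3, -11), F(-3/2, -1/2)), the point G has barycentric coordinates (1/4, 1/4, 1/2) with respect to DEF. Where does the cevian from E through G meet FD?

Line EG meets FD where the E-coordinate vanishes; zeroing G's E-weight and renormalizing leaves F, D-weights 1/2 : 1/4 → (2/3, 1/3).
So H = (2/3)·F + (1/3)·D = (-14/3, 11/3).

(-14/3, 11/3)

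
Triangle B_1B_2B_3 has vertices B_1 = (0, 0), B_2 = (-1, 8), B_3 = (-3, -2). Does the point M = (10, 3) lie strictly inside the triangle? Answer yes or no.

Barycentric coordinates of M: (60/13, -11/26, -83/26).
The three coordinates are positive, negative, negative; a point is interior exactly when all three are positive.

no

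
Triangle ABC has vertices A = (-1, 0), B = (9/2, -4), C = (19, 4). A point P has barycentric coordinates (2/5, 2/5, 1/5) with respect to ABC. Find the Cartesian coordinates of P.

P = (2/5)·A + (2/5)·B + (1/5)·C.
x-coordinate: (2/5)·(-1) + (2/5)·(9/2) + (1/5)·19 = 26/5.
y-coordinate: (2/5)·0 + (2/5)·(-4) + (1/5)·4 = -4/5.

(26/5, -4/5)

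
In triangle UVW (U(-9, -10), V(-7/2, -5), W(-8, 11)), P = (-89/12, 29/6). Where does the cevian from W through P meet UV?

(-25/4, -15/2)

Barycentric coordinates of P with respect to UVW: (1/6, 1/6, 2/3).
On side UV the W-coordinate is zero; dropping P's W-weight 2/3 and renormalizing the remaining 1/6 : 1/6 gives weights 1/2, 1/2 on U, V.
Q = (1/2)·(-9, -10) + (1/2)·(-7/2, -5) = (-25/4, -15/2).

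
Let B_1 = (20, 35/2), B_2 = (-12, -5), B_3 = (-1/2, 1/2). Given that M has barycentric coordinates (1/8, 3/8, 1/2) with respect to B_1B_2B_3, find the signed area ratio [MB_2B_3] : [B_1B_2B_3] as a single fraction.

1/8

The signed ratio [MB_2B_3]/[B_1B_2B_3] equals the barycentric coordinate of M at vertex B_1, which is 1/8.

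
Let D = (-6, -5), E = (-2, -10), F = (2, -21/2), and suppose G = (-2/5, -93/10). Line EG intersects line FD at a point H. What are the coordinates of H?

Barycentric coordinates of G with respect to DEF: (1/5, 1/5, 3/5).
On side FD the E-coordinate is zero; dropping G's E-weight 1/5 and renormalizing the remaining 3/5 : 1/5 gives weights 3/4, 1/4 on F, D.
H = (3/4)·(2, -21/2) + (1/4)·(-6, -5) = (0, -73/8).

(0, -73/8)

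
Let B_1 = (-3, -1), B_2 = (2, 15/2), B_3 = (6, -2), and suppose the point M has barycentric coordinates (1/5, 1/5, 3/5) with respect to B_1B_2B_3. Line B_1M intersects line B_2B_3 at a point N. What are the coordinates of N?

(5, 3/8)

Line B_1M meets B_2B_3 where the B_1-coordinate vanishes; zeroing M's B_1-weight and renormalizing leaves B_2, B_3-weights 1/5 : 3/5 → (1/4, 3/4).
So N = (1/4)·B_2 + (3/4)·B_3 = (5, 3/8).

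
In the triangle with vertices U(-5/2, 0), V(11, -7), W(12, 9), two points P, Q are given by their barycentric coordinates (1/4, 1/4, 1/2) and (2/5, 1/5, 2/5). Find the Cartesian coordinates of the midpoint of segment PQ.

Barycentric coordinates of the midpoint are the average: (13/40, 9/40, 9/20).
Converting: (13/40)·U + (9/40)·V + (9/20)·W = (113/16, 99/40).

(113/16, 99/40)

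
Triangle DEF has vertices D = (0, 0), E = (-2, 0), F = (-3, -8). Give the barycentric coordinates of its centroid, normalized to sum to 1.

(1/3, 1/3, 1/3)

The centroid is the average of the vertices, so each weight is 1/3.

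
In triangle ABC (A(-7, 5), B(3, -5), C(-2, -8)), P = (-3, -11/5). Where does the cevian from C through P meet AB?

Barycentric coordinates of P with respect to ABC: (2/5, 1/5, 2/5).
On side AB the C-coordinate is zero; dropping P's C-weight 2/5 and renormalizing the remaining 2/5 : 1/5 gives weights 2/3, 1/3 on A, B.
Q = (2/3)·(-7, 5) + (1/3)·(3, -5) = (-11/3, 5/3).

(-11/3, 5/3)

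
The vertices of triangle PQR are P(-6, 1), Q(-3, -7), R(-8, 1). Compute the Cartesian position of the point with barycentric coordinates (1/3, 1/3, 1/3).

(-17/3, -5/3)

S = (1/3)·P + (1/3)·Q + (1/3)·R.
x-coordinate: (1/3)·(-6) + (1/3)·(-3) + (1/3)·(-8) = -17/3.
y-coordinate: (1/3)·1 + (1/3)·(-7) + (1/3)·1 = -5/3.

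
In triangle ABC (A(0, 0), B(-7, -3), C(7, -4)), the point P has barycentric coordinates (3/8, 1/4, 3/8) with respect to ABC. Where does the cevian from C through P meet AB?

Line CP meets AB where the C-coordinate vanishes; zeroing P's C-weight and renormalizing leaves A, B-weights 3/8 : 1/4 → (3/5, 2/5).
So Q = (3/5)·A + (2/5)·B = (-14/5, -6/5).

(-14/5, -6/5)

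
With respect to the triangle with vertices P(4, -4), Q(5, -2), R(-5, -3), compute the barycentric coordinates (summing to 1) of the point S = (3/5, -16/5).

(2/5, 1/5, 2/5)

Signed area of the reference triangle: [PQR] = ½·(4·(-2−(-3)) + 5·(-3−(-4)) + (-5)·(-4−(-2))) = ½·(4 + 5 + 10) = 19/2.
[SQR] = ½·((3/5)·(-2−(-3)) + 5·(-3−(-16/5)) + (-5)·(-16/5−(-2))) = ½·(3/5 + 1 + 6) = 19/5, so the P-coordinate is (19/5)/(19/2) = 2/5.
[PSR] = ½·(4·(-16/5−(-3)) + (3/5)·(-3−(-4)) + (-5)·(-4−(-16/5))) = ½·(-4/5 + 3/5 + 4) = 19/10, so the Q-coordinate is 1/5.
[PQS] = ½·(4·(-2−(-16/5)) + 5·(-16/5−(-4)) + (3/5)·(-4−(-2))) = ½·(24/5 + 4 − 6/5) = 19/5, so the R-coordinate is 2/5.
Check: 2/5 + 1/5 + 2/5 = 1.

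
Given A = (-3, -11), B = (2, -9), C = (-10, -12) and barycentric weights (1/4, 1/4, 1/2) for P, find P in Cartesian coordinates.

(-21/4, -11)

P = (1/4)·A + (1/4)·B + (1/2)·C.
x-coordinate: (1/4)·(-3) + (1/4)·2 + (1/2)·(-10) = -21/4.
y-coordinate: (1/4)·(-11) + (1/4)·(-9) + (1/2)·(-12) = -11.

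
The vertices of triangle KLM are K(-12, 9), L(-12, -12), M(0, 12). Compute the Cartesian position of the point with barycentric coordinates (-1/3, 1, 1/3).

N = (-1/3)·K + 1·L + (1/3)·M.
x-coordinate: (-1/3)·(-12) + 1·(-12) + (1/3)·0 = -8.
y-coordinate: (-1/3)·9 + 1·(-12) + (1/3)·12 = -11.

(-8, -11)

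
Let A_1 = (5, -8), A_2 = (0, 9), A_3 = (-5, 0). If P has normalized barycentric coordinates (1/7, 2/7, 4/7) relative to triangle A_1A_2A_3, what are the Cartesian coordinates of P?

P = (1/7)·A_1 + (2/7)·A_2 + (4/7)·A_3.
x-coordinate: (1/7)·5 + (2/7)·0 + (4/7)·(-5) = -15/7.
y-coordinate: (1/7)·(-8) + (2/7)·9 + (4/7)·0 = 10/7.

(-15/7, 10/7)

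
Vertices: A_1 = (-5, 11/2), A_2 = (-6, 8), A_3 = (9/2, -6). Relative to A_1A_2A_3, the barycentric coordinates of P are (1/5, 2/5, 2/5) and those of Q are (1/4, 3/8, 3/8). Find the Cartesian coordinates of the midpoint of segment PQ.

(-273/160, 161/80)

Barycentric coordinates of the midpoint are the average: (9/40, 31/80, 31/80).
Converting: (9/40)·A_1 + (31/80)·A_2 + (31/80)·A_3 = (-273/160, 161/80).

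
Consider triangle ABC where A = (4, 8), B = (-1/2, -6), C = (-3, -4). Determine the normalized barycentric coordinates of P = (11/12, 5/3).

Signed area of the reference triangle: [ABC] = ½·(4·(-6−(-4)) + (-1/2)·(-4−8) + (-3)·(8−(-6))) = ½·(-8 + 6 − 42) = -22.
[PBC] = ½·((11/12)·(-6−(-4)) + (-1/2)·(-4−(5/3)) + (-3)·(5/3−(-6))) = ½·(-11/6 + 17/6 − 23) = -11, so the A-coordinate is (-11)/(-22) = 1/2.
[APC] = ½·(4·(5/3−(-4)) + (11/12)·(-4−8) + (-3)·(8−(5/3))) = ½·(68/3 − 11 − 19) = -11/3, so the B-coordinate is 1/6.
[ABP] = ½·(4·(-6−(5/3)) + (-1/2)·(5/3−8) + (11/12)·(8−(-6))) = ½·(-92/3 + 19/6 + 77/6) = -22/3, so the C-coordinate is 1/3.
Check: 1/2 + 1/6 + 1/3 = 1.

(1/2, 1/6, 1/3)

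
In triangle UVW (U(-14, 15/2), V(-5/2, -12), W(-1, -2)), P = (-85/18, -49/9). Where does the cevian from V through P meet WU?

(-15/2, 11/4)

Barycentric coordinates of P with respect to UVW: (2/9, 5/9, 2/9).
On side WU the V-coordinate is zero; dropping P's V-weight 5/9 and renormalizing the remaining 2/9 : 2/9 gives weights 1/2, 1/2 on W, U.
Q = (1/2)·(-1, -2) + (1/2)·(-14, 15/2) = (-15/2, 11/4).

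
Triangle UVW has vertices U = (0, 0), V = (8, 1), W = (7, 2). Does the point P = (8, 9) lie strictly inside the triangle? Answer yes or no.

Barycentric coordinates of P: (-8/9, -47/9, 64/9).
The three coordinates are negative, negative, positive; a point is interior exactly when all three are positive.

no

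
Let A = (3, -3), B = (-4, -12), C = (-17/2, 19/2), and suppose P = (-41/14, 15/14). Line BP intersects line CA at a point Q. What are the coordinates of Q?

Barycentric coordinates of P with respect to ABC: (3/7, 1/7, 3/7).
On side CA the B-coordinate is zero; dropping P's B-weight 1/7 and renormalizing the remaining 3/7 : 3/7 gives weights 1/2, 1/2 on C, A.
Q = (1/2)·(-17/2, 19/2) + (1/2)·(3, -3) = (-11/4, 13/4).

(-11/4, 13/4)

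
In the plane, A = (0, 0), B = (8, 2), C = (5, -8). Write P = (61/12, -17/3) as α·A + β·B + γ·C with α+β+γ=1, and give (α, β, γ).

(1/12, 1/6, 3/4)

Signed area of the reference triangle: [ABC] = ½·(0·(2−(-8)) + 8·(-8−0) + 5·(0−2)) = ½·(0 − 64 − 10) = -37.
[PBC] = ½·((61/12)·(2−(-8)) + 8·(-8−(-17/3)) + 5·(-17/3−2)) = ½·(305/6 − 56/3 − 115/3) = -37/12, so the A-coordinate is (-37/12)/(-37) = 1/12.
[APC] = ½·(0·(-17/3−(-8)) + (61/12)·(-8−0) + 5·(0−(-17/3))) = ½·(0 − 122/3 + 85/3) = -37/6, so the B-coordinate is 1/6.
[ABP] = ½·(0·(2−(-17/3)) + 8·(-17/3−0) + (61/12)·(0−2)) = ½·(0 − 136/3 − 61/6) = -111/4, so the C-coordinate is 3/4.
Check: 1/12 + 1/6 + 3/4 = 1.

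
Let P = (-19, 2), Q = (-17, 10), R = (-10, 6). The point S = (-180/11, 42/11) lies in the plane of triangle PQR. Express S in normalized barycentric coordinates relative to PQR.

Signed area of the reference triangle: [PQR] = ½·((-19)·(10−6) + (-17)·(6−2) + (-10)·(2−10)) = ½·(-76 − 68 + 80) = -32.
[SQR] = ½·((-180/11)·(10−6) + (-17)·(6−(42/11)) + (-10)·(42/11−10)) = ½·(-720/11 − 408/11 + 680/11) = -224/11, so the P-coordinate is (-224/11)/(-32) = 7/11.
[PSR] = ½·((-19)·(42/11−6) + (-180/11)·(6−2) + (-10)·(2−(42/11))) = ½·(456/11 − 720/11 + 200/11) = -32/11, so the Q-coordinate is 1/11.
[PQS] = ½·((-19)·(10−(42/11)) + (-17)·(42/11−2) + (-180/11)·(2−10)) = ½·(-1292/11 − 340/11 + 1440/11) = -96/11, so the R-coordinate is 3/11.
Check: 7/11 + 1/11 + 3/11 = 1.

(7/11, 1/11, 3/11)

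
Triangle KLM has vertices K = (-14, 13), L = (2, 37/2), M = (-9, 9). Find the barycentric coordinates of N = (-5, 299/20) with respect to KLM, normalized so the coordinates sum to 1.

Signed area of the reference triangle: [KLM] = ½·((-14)·(37/2−9) + 2·(9−13) + (-9)·(13−(37/2))) = ½·(-133 − 8 + 99/2) = -183/4.
[NLM] = ½·((-5)·(37/2−9) + 2·(9−(299/20)) + (-9)·(299/20−(37/2))) = ½·(-95/2 − 119/10 + 639/20) = -549/40, so the K-coordinate is (-549/40)/(-183/4) = 3/10.
[KNM] = ½·((-14)·(299/20−9) + (-5)·(9−13) + (-9)·(13−(299/20))) = ½·(-833/10 + 20 + 351/20) = -183/8, so the L-coordinate is 1/2.
[KLN] = ½·((-14)·(37/2−(299/20)) + 2·(299/20−13) + (-5)·(13−(37/2))) = ½·(-497/10 + 39/10 + 55/2) = -183/20, so the M-coordinate is 1/5.

(3/10, 1/2, 1/5)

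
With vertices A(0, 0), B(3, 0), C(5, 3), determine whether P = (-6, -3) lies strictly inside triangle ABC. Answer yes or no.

no

Barycentric coordinates of P: (7/3, -1/3, -1).
The three coordinates are positive, negative, negative; a point is interior exactly when all three are positive.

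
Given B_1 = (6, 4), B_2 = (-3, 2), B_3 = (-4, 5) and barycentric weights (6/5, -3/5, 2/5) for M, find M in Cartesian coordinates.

M = (6/5)·B_1 + (-3/5)·B_2 + (2/5)·B_3.
x-coordinate: (6/5)·6 + (-3/5)·(-3) + (2/5)·(-4) = 37/5.
y-coordinate: (6/5)·4 + (-3/5)·2 + (2/5)·5 = 28/5.

(37/5, 28/5)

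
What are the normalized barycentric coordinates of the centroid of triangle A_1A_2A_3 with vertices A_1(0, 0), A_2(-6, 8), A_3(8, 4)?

The centroid is the average of the vertices, so each weight is 1/3.

(1/3, 1/3, 1/3)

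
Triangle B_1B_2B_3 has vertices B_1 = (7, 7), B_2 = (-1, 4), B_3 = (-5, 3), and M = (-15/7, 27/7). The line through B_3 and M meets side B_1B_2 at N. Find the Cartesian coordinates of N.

(5/3, 5)

Barycentric coordinates of M with respect to B_1B_2B_3: (1/7, 2/7, 4/7).
On side B_1B_2 the B_3-coordinate is zero; dropping M's B_3-weight 4/7 and renormalizing the remaining 1/7 : 2/7 gives weights 1/3, 2/3 on B_1, B_2.
N = (1/3)·(7, 7) + (2/3)·(-1, 4) = (5/3, 5).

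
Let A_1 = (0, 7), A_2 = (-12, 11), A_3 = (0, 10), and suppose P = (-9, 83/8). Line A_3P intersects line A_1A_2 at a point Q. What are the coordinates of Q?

(-72/7, 73/7)

Barycentric coordinates of P with respect to A_1A_2A_3: (1/8, 3/4, 1/8).
On side A_1A_2 the A_3-coordinate is zero; dropping P's A_3-weight 1/8 and renormalizing the remaining 1/8 : 3/4 gives weights 1/7, 6/7 on A_1, A_2.
Q = (1/7)·(0, 7) + (6/7)·(-12, 11) = (-72/7, 73/7).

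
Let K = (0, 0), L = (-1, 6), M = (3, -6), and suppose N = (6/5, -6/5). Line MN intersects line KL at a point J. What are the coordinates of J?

(-3/5, 18/5)

Barycentric coordinates of N with respect to KLM: (1/5, 3/10, 1/2).
On side KL the M-coordinate is zero; dropping N's M-weight 1/2 and renormalizing the remaining 1/5 : 3/10 gives weights 2/5, 3/5 on K, L.
J = (2/5)·(0, 0) + (3/5)·(-1, 6) = (-3/5, 18/5).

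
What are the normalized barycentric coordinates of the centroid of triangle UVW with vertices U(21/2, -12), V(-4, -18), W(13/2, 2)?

The centroid is the average of the vertices, so each weight is 1/3.

(1/3, 1/3, 1/3)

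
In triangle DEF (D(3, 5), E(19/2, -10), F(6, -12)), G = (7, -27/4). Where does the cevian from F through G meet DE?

(22/3, -5)

Barycentric coordinates of G with respect to DEF: (1/4, 1/2, 1/4).
On side DE the F-coordinate is zero; dropping G's F-weight 1/4 and renormalizing the remaining 1/4 : 1/2 gives weights 1/3, 2/3 on D, E.
H = (1/3)·(3, 5) + (2/3)·(19/2, -10) = (22/3, -5).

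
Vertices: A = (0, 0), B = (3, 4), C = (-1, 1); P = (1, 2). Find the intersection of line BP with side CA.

(-1/2, 1/2)

Barycentric coordinates of P with respect to ABC: (2/7, 3/7, 2/7).
On side CA the B-coordinate is zero; dropping P's B-weight 3/7 and renormalizing the remaining 2/7 : 2/7 gives weights 1/2, 1/2 on C, A.
Q = (1/2)·(-1, 1) + (1/2)·(0, 0) = (-1/2, 1/2).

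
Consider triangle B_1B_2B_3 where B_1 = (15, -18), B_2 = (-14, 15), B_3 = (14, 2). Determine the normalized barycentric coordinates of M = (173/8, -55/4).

Signed area of the reference triangle: [B_1B_2B_3] = ½·(15·(15−2) + (-14)·(2−(-18)) + 14·(-18−15)) = ½·(195 − 280 − 462) = -547/2.
[MB_2B_3] = ½·((173/8)·(15−2) + (-14)·(2−(-55/4)) + 14·(-55/4−15)) = ½·(2249/8 − 441/2 − 805/2) = -2735/16, so the B_1-coordinate is (-2735/16)/(-547/2) = 5/8.
[B_1MB_3] = ½·(15·(-55/4−2) + (173/8)·(2−(-18)) + 14·(-18−(-55/4))) = ½·(-945/4 + 865/2 − 119/2) = 547/8, so the B_2-coordinate is -1/4.
[B_1B_2M] = ½·(15·(15−(-55/4)) + (-14)·(-55/4−(-18)) + (173/8)·(-18−15)) = ½·(1725/4 − 119/2 − 5709/8) = -2735/16, so the B_3-coordinate is 5/8.

(5/8, -1/4, 5/8)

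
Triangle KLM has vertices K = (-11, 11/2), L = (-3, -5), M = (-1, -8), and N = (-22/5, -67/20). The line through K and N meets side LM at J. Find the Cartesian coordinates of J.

(-11/7, -50/7)

Barycentric coordinates of N with respect to KLM: (3/10, 1/5, 1/2).
On side LM the K-coordinate is zero; dropping N's K-weight 3/10 and renormalizing the remaining 1/5 : 1/2 gives weights 2/7, 5/7 on L, M.
J = (2/7)·(-3, -5) + (5/7)·(-1, -8) = (-11/7, -50/7).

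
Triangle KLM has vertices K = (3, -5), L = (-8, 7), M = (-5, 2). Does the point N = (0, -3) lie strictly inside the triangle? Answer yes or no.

Barycentric coordinates of N: (10/19, -5/19, 14/19).
The three coordinates are positive, negative, positive; a point is interior exactly when all three are positive.

no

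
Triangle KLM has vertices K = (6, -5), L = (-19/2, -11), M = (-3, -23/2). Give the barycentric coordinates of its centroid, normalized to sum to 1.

The centroid is the average of the vertices, so each weight is 1/3.

(1/3, 1/3, 1/3)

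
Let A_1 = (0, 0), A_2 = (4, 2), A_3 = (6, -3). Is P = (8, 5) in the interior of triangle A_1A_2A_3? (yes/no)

Barycentric coordinates of P: (-13/12, 9/4, -1/6).
The three coordinates are negative, positive, negative; a point is interior exactly when all three are positive.

no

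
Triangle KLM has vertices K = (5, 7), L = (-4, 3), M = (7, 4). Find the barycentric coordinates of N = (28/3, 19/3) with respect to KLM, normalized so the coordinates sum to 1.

Signed area of the reference triangle: [KLM] = ½·(5·(3−4) + (-4)·(4−7) + 7·(7−3)) = ½·(-5 + 12 + 28) = 35/2.
[NLM] = ½·((28/3)·(3−4) + (-4)·(4−(19/3)) + 7·(19/3−3)) = ½·(-28/3 + 28/3 + 70/3) = 35/3, so the K-coordinate is (35/3)/(35/2) = 2/3.
[KNM] = ½·(5·(19/3−4) + (28/3)·(4−7) + 7·(7−(19/3))) = ½·(35/3 − 28 + 14/3) = -35/6, so the L-coordinate is -1/3.
[KLN] = ½·(5·(3−(19/3)) + (-4)·(19/3−7) + (28/3)·(7−3)) = ½·(-50/3 + 8/3 + 112/3) = 35/3, so the M-coordinate is 2/3.
Check: 2/3 − 1/3 + 2/3 = 1.

(2/3, -1/3, 2/3)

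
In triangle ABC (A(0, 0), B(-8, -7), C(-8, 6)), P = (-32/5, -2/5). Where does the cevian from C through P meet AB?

(-16/3, -14/3)

Barycentric coordinates of P with respect to ABC: (1/5, 2/5, 2/5).
On side AB the C-coordinate is zero; dropping P's C-weight 2/5 and renormalizing the remaining 1/5 : 2/5 gives weights 1/3, 2/3 on A, B.
Q = (1/3)·(0, 0) + (2/3)·(-8, -7) = (-16/3, -14/3).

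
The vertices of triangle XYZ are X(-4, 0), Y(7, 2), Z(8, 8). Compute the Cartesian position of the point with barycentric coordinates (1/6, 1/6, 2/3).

(35/6, 17/3)

W = (1/6)·X + (1/6)·Y + (2/3)·Z.
x-coordinate: (1/6)·(-4) + (1/6)·7 + (2/3)·8 = 35/6.
y-coordinate: (1/6)·0 + (1/6)·2 + (2/3)·8 = 17/3.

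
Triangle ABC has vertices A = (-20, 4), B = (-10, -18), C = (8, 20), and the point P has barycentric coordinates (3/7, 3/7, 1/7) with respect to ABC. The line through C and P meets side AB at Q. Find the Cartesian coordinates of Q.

(-15, -7)

Line CP meets AB where the C-coordinate vanishes; zeroing P's C-weight and renormalizing leaves A, B-weights 3/7 : 3/7 → (1/2, 1/2).
So Q = (1/2)·A + (1/2)·B = (-15, -7).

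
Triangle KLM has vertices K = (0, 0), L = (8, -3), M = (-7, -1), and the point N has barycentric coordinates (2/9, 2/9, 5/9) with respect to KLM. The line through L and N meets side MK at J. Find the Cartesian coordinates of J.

Line LN meets MK where the L-coordinate vanishes; zeroing N's L-weight and renormalizing leaves M, K-weights 5/9 : 2/9 → (5/7, 2/7).
So J = (5/7)·M + (2/7)·K = (-5, -5/7).

(-5, -5/7)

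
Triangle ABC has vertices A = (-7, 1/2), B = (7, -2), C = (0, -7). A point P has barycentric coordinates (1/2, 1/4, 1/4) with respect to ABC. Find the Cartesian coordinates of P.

P = (1/2)·A + (1/4)·B + (1/4)·C.
x-coordinate: (1/2)·(-7) + (1/4)·7 + (1/4)·0 = -7/4.
y-coordinate: (1/2)·(1/2) + (1/4)·(-2) + (1/4)·(-7) = -2.

(-7/4, -2)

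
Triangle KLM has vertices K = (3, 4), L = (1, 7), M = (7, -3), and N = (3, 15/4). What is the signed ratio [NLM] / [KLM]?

[KLM] = ½·(3·(7−(-3)) + 1·(-3−4) + 7·(4−7)) = ½·(30 − 7 − 21) = 1.
[NLM] = ½·(3·(7−(-3)) + 1·(-3−(15/4)) + 7·(15/4−7)) = ½·(30 − 27/4 − 91/4) = 1/4, so the ratio is (1/4)/1 = 1/4.

1/4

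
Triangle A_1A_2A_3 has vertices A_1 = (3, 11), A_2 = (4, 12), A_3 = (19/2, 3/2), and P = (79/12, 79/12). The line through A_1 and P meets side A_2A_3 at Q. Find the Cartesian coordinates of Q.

Barycentric coordinates of P with respect to A_1A_2A_3: (1/6, 1/3, 1/2).
On side A_2A_3 the A_1-coordinate is zero; dropping P's A_1-weight 1/6 and renormalizing the remaining 1/3 : 1/2 gives weights 2/5, 3/5 on A_2, A_3.
Q = (2/5)·(4, 12) + (3/5)·(19/2, 3/2) = (73/10, 57/10).

(73/10, 57/10)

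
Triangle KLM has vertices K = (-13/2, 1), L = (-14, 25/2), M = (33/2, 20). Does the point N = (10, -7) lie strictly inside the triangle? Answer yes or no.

Barycentric coordinates of N: (3099/1628, -995/814, 519/1628).
The three coordinates are positive, negative, positive; a point is interior exactly when all three are positive.

no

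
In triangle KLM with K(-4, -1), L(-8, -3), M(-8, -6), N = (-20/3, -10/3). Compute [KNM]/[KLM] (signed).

[KLM] = ½·((-4)·(-3−(-6)) + (-8)·(-6−(-1)) + (-8)·(-1−(-3))) = ½·(-12 + 40 − 16) = 6.
[KNM] = ½·((-4)·(-10/3−(-6)) + (-20/3)·(-6−(-1)) + (-8)·(-1−(-10/3))) = ½·(-32/3 + 100/3 − 56/3) = 2, so the ratio is 2/6 = 1/3.

1/3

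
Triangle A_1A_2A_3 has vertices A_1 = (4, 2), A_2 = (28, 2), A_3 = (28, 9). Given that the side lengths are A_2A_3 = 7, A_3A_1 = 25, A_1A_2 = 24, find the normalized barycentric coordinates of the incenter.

(1/8, 25/56, 3/7)

The incenter has barycentric coordinates proportional to the opposite side lengths: (7 : 25 : 24).
Normalizing by 7+25+24 = 56 gives (1/8, 25/56, 3/7).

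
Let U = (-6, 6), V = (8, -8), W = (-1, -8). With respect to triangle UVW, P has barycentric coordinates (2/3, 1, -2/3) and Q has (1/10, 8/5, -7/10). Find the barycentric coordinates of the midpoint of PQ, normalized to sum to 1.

(23/60, 13/10, -41/60)

Since both coordinate triples sum to 1, the midpoint's barycentrics are the componentwise average.
(2/3+1/10)/2 = 23/60; similarly 13/10 and -41/60.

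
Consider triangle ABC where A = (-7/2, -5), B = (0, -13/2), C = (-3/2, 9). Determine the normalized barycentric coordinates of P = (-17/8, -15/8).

(1/2, 1/4, 1/4)

Signed area of the reference triangle: [ABC] = ½·((-7/2)·(-13/2−9) + 0·(9−(-5)) + (-3/2)·(-5−(-13/2))) = ½·(217/4 + 0 − 9/4) = 26.
[PBC] = ½·((-17/8)·(-13/2−9) + 0·(9−(-15/8)) + (-3/2)·(-15/8−(-13/2))) = ½·(527/16 + 0 − 111/16) = 13, so the A-coordinate is 13/26 = 1/2.
[APC] = ½·((-7/2)·(-15/8−9) + (-17/8)·(9−(-5)) + (-3/2)·(-5−(-15/8))) = ½·(609/16 − 119/4 + 75/16) = 13/2, so the B-coordinate is 1/4.
[ABP] = ½·((-7/2)·(-13/2−(-15/8)) + 0·(-15/8−(-5)) + (-17/8)·(-5−(-13/2))) = ½·(259/16 + 0 − 51/16) = 13/2, so the C-coordinate is 1/4.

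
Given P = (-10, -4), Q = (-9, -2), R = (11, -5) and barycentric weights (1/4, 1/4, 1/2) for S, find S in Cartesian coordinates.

S = (1/4)·P + (1/4)·Q + (1/2)·R.
x-coordinate: (1/4)·(-10) + (1/4)·(-9) + (1/2)·11 = 3/4.
y-coordinate: (1/4)·(-4) + (1/4)·(-2) + (1/2)·(-5) = -4.

(3/4, -4)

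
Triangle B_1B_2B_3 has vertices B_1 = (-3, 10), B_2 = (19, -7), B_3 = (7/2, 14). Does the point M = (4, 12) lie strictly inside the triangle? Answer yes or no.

yes

Barycentric coordinates of M: (41/397, 30/397, 326/397).
The three coordinates are positive, positive, positive; a point is interior exactly when all three are positive.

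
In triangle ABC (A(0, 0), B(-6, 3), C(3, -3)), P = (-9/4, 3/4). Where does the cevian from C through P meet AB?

Barycentric coordinates of P with respect to ABC: (1/4, 1/2, 1/4).
On side AB the C-coordinate is zero; dropping P's C-weight 1/4 and renormalizing the remaining 1/4 : 1/2 gives weights 1/3, 2/3 on A, B.
Q = (1/3)·(0, 0) + (2/3)·(-6, 3) = (-4, 2).

(-4, 2)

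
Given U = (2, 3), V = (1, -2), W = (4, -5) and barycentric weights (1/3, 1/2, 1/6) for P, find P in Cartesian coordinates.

(11/6, -5/6)

P = (1/3)·U + (1/2)·V + (1/6)·W.
x-coordinate: (1/3)·2 + (1/2)·1 + (1/6)·4 = 11/6.
y-coordinate: (1/3)·3 + (1/2)·(-2) + (1/6)·(-5) = -5/6.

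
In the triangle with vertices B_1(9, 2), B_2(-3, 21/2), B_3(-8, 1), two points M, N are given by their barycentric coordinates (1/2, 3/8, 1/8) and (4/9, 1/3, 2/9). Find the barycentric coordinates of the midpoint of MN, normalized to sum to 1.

Since both coordinate triples sum to 1, the midpoint's barycentrics are the componentwise average.
(1/2+4/9)/2 = 17/36; similarly 17/48 and 25/144.

(17/36, 17/48, 25/144)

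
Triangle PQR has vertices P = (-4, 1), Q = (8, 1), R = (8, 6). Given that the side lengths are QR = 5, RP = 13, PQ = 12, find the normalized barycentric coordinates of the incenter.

(1/6, 13/30, 2/5)

The incenter has barycentric coordinates proportional to the opposite side lengths: (5 : 13 : 12).
Normalizing by 5+13+12 = 30 gives (1/6, 13/30, 2/5).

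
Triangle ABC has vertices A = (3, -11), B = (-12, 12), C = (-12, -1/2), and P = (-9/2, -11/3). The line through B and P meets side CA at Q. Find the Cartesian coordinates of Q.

Barycentric coordinates of P with respect to ABC: (1/2, 1/6, 1/3).
On side CA the B-coordinate is zero; dropping P's B-weight 1/6 and renormalizing the remaining 1/3 : 1/2 gives weights 2/5, 3/5 on C, A.
Q = (2/5)·(-12, -1/2) + (3/5)·(3, -11) = (-3, -34/5).

(-3, -34/5)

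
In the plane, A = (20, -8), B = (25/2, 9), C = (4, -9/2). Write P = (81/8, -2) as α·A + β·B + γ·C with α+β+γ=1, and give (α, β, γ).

(1/4, 1/4, 1/2)

Signed area of the reference triangle: [ABC] = ½·(20·(9−(-9/2)) + (25/2)·(-9/2−(-8)) + 4·(-8−9)) = ½·(270 + 175/4 − 68) = 983/8.
[PBC] = ½·((81/8)·(9−(-9/2)) + (25/2)·(-9/2−(-2)) + 4·(-2−9)) = ½·(2187/16 − 125/4 − 44) = 983/32, so the A-coordinate is (983/32)/(983/8) = 1/4.
[APC] = ½·(20·(-2−(-9/2)) + (81/8)·(-9/2−(-8)) + 4·(-8−(-2))) = ½·(50 + 567/16 − 24) = 983/32, so the B-coordinate is 1/4.
[ABP] = ½·(20·(9−(-2)) + (25/2)·(-2−(-8)) + (81/8)·(-8−9)) = ½·(220 + 75 − 1377/8) = 983/16, so the C-coordinate is 1/2.
Check: 1/4 + 1/4 + 1/2 = 1.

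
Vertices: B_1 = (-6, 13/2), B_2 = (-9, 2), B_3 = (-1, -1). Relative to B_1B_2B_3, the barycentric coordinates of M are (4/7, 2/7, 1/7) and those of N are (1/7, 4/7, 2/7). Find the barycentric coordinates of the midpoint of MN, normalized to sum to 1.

(5/14, 3/7, 3/14)

Since both coordinate triples sum to 1, the midpoint's barycentrics are the componentwise average.
(4/7+1/7)/2 = 5/14; similarly 3/7 and 3/14.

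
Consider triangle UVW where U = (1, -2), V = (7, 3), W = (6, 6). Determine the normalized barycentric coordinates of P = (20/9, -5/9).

Signed area of the reference triangle: [UVW] = ½·(1·(3−6) + 7·(6−(-2)) + 6·(-2−3)) = ½·(-3 + 56 − 30) = 23/2.
[PVW] = ½·((20/9)·(3−6) + 7·(6−(-5/9)) + 6·(-5/9−3)) = ½·(-20/3 + 413/9 − 64/3) = 161/18, so the U-coordinate is (161/18)/(23/2) = 7/9.
[UPW] = ½·(1·(-5/9−6) + (20/9)·(6−(-2)) + 6·(-2−(-5/9))) = ½·(-59/9 + 160/9 − 26/3) = 23/18, so the V-coordinate is 1/9.
[UVP] = ½·(1·(3−(-5/9)) + 7·(-5/9−(-2)) + (20/9)·(-2−3)) = ½·(32/9 + 91/9 − 100/9) = 23/18, so the W-coordinate is 1/9.
Check: 7/9 + 1/9 + 1/9 = 1.

(7/9, 1/9, 1/9)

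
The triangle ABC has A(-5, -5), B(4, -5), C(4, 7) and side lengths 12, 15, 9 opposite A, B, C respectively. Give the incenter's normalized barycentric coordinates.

The incenter has barycentric coordinates proportional to the opposite side lengths: (12 : 15 : 9).
Normalizing by 12+15+9 = 36 gives (1/3, 5/12, 1/4).

(1/3, 5/12, 1/4)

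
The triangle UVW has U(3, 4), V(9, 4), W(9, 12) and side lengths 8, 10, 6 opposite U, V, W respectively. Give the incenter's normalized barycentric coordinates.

(1/3, 5/12, 1/4)

The incenter has barycentric coordinates proportional to the opposite side lengths: (8 : 10 : 6).
Normalizing by 8+10+6 = 24 gives (1/3, 5/12, 1/4).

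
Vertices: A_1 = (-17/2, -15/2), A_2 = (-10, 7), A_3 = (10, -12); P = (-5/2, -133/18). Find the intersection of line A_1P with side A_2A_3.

(5, -29/4)

Barycentric coordinates of P with respect to A_1A_2A_3: (5/9, 1/9, 1/3).
On side A_2A_3 the A_1-coordinate is zero; dropping P's A_1-weight 5/9 and renormalizing the remaining 1/9 : 1/3 gives weights 1/4, 3/4 on A_2, A_3.
Q = (1/4)·(-10, 7) + (3/4)·(10, -12) = (5, -29/4).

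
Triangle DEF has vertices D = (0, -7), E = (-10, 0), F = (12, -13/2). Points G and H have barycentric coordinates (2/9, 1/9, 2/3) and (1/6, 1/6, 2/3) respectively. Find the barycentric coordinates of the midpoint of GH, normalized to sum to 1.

Since both coordinate triples sum to 1, the midpoint's barycentrics are the componentwise average.
(2/9+1/6)/2 = 7/36; similarly 5/36 and 2/3.

(7/36, 5/36, 2/3)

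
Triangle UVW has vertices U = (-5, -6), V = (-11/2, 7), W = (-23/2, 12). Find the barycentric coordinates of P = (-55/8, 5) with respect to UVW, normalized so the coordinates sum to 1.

(1/4, 1/2, 1/4)

Signed area of the reference triangle: [UVW] = ½·((-5)·(7−12) + (-11/2)·(12−(-6)) + (-23/2)·(-6−7)) = ½·(25 − 99 + 299/2) = 151/4.
[PVW] = ½·((-55/8)·(7−12) + (-11/2)·(12−5) + (-23/2)·(5−7)) = ½·(275/8 − 77/2 + 23) = 151/16, so the U-coordinate is (151/16)/(151/4) = 1/4.
[UPW] = ½·((-5)·(5−12) + (-55/8)·(12−(-6)) + (-23/2)·(-6−5)) = ½·(35 − 495/4 + 253/2) = 151/8, so the V-coordinate is 1/2.
[UVP] = ½·((-5)·(7−5) + (-11/2)·(5−(-6)) + (-55/8)·(-6−7)) = ½·(-10 − 121/2 + 715/8) = 151/16, so the W-coordinate is 1/4.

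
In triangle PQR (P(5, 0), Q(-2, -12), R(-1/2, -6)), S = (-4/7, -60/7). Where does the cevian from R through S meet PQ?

(-3/5, -48/5)

Barycentric coordinates of S with respect to PQR: (1/7, 4/7, 2/7).
On side PQ the R-coordinate is zero; dropping S's R-weight 2/7 and renormalizing the remaining 1/7 : 4/7 gives weights 1/5, 4/5 on P, Q.
T = (1/5)·(5, 0) + (4/5)·(-2, -12) = (-3/5, -48/5).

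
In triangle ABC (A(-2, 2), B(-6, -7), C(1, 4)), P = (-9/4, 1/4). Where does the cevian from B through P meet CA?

(-1, 8/3)

Barycentric coordinates of P with respect to ABC: (1/2, 1/4, 1/4).
On side CA the B-coordinate is zero; dropping P's B-weight 1/4 and renormalizing the remaining 1/4 : 1/2 gives weights 1/3, 2/3 on C, A.
Q = (1/3)·(1, 4) + (2/3)·(-2, 2) = (-1, 8/3).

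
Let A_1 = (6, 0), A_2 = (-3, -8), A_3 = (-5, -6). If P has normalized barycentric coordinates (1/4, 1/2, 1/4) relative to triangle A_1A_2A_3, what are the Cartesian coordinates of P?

P = (1/4)·A_1 + (1/2)·A_2 + (1/4)·A_3.
x-coordinate: (1/4)·6 + (1/2)·(-3) + (1/4)·(-5) = -5/4.
y-coordinate: (1/4)·0 + (1/2)·(-8) + (1/4)·(-6) = -11/2.

(-5/4, -11/2)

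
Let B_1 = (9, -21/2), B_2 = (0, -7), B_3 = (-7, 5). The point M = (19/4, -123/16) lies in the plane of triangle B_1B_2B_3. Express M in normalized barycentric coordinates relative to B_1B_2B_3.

(5/8, 1/4, 1/8)

Signed area of the reference triangle: [B_1B_2B_3] = ½·(9·(-7−5) + 0·(5−(-21/2)) + (-7)·(-21/2−(-7))) = ½·(-108 + 0 + 49/2) = -167/4.
[MB_2B_3] = ½·((19/4)·(-7−5) + 0·(5−(-123/16)) + (-7)·(-123/16−(-7))) = ½·(-57 + 0 + 77/16) = -835/32, so the B_1-coordinate is (-835/32)/(-167/4) = 5/8.
[B_1MB_3] = ½·(9·(-123/16−5) + (19/4)·(5−(-21/2)) + (-7)·(-21/2−(-123/16))) = ½·(-1827/16 + 589/8 + 315/16) = -167/16, so the B_2-coordinate is 1/4.
[B_1B_2M] = ½·(9·(-7−(-123/16)) + 0·(-123/16−(-21/2)) + (19/4)·(-21/2−(-7))) = ½·(99/16 + 0 − 133/8) = -167/32, so the B_3-coordinate is 1/8.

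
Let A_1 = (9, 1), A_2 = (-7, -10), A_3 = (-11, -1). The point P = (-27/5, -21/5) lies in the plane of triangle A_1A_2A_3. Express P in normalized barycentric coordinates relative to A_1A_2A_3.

Signed area of the reference triangle: [A_1A_2A_3] = ½·(9·(-10−(-1)) + (-7)·(-1−1) + (-11)·(1−(-10))) = ½·(-81 + 14 − 121) = -94.
[PA_2A_3] = ½·((-27/5)·(-10−(-1)) + (-7)·(-1−(-21/5)) + (-11)·(-21/5−(-10))) = ½·(243/5 − 112/5 − 319/5) = -94/5, so the A_1-coordinate is (-94/5)/(-94) = 1/5.
[A_1PA_3] = ½·(9·(-21/5−(-1)) + (-27/5)·(-1−1) + (-11)·(1−(-21/5))) = ½·(-144/5 + 54/5 − 286/5) = -188/5, so the A_2-coordinate is 2/5.
[A_1A_2P] = ½·(9·(-10−(-21/5)) + (-7)·(-21/5−1) + (-27/5)·(1−(-10))) = ½·(-261/5 + 182/5 − 297/5) = -188/5, so the A_3-coordinate is 2/5.

(1/5, 2/5, 2/5)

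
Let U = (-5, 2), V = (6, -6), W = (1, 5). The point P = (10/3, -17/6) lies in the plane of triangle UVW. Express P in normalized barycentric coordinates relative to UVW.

Signed area of the reference triangle: [UVW] = ½·((-5)·(-6−5) + 6·(5−2) + 1·(2−(-6))) = ½·(55 + 18 + 8) = 81/2.
[PVW] = ½·((10/3)·(-6−5) + 6·(5−(-17/6)) + 1·(-17/6−(-6))) = ½·(-110/3 + 47 + 19/6) = 27/4, so the U-coordinate is (27/4)/(81/2) = 1/6.
[UPW] = ½·((-5)·(-17/6−5) + (10/3)·(5−2) + 1·(2−(-17/6))) = ½·(235/6 + 10 + 29/6) = 27, so the V-coordinate is 2/3.
[UVP] = ½·((-5)·(-6−(-17/6)) + 6·(-17/6−2) + (10/3)·(2−(-6))) = ½·(95/6 − 29 + 80/3) = 27/4, so the W-coordinate is 1/6.
Check: 1/6 + 2/3 + 1/6 = 1.

(1/6, 2/3, 1/6)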